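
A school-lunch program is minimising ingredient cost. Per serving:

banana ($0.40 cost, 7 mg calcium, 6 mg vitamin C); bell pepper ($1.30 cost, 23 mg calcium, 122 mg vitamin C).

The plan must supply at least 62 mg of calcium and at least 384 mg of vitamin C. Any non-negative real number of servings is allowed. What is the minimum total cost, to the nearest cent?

With two linear requirements the optimum uses one or two foods; enumerate the corners.
banana only: max(62/7, 384/6) = 64 servings → $25.60.
bell pepper only: max(62/23, 384/122) = 3.148 servings → $4.09.
banana + bell pepper with both targets exact would need a negative amount; discard.
Cheapest feasible corner: $4.09.

$4.09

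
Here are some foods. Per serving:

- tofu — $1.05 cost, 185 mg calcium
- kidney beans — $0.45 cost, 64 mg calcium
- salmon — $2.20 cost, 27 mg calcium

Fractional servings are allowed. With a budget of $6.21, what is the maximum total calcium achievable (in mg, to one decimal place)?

1094.1 mg

Calcium per dollar: tofu 176.2, kidney beans 142.2, salmon 12.27.
With no serving limits, spend the whole cost allowance on tofu: $6.21 / $1.05 × 185 mg = 1094.1 mg.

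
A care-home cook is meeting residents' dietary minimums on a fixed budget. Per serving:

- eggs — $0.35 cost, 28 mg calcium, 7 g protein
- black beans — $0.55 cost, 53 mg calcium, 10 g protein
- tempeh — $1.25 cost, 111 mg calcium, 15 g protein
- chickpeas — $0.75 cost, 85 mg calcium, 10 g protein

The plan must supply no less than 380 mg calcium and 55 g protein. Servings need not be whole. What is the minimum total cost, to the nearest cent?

$3.58

The cheapest plan sits at a corner of the feasible region — with two constraints it uses at most two foods.
eggs only: max(380/28, 55/7) = 13.57 servings → $4.75.
black beans only: max(380/53, 55/10) = 7.17 servings → $3.94.
tempeh only: max(380/111, 55/15) = 3.667 servings → $4.58.
chickpeas only: max(380/85, 55/10) = 5.5 servings → $4.12.
eggs + black beans: intersection lies outside the first quadrant.
eggs + tempeh with both tight: 1.134 servings and 3.137 servings → $4.32.
eggs + chickpeas with both tight: 2.778 servings and 3.556 servings → $3.64.
black beans + tempeh with both tight: 1.286 servings and 2.81 servings → $4.22.
black beans + chickpeas with both tight: 2.734 servings and 2.766 servings → $3.58.
tempeh + chickpeas with both targets exact would need a negative amount; discard.
The minimum over all feasible corners is $3.58.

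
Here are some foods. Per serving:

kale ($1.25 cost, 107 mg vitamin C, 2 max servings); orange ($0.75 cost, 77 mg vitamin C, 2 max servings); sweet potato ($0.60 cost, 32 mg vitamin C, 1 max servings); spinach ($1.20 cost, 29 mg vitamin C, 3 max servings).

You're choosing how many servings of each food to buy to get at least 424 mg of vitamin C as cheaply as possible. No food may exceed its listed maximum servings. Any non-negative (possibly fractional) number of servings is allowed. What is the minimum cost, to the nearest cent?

$5.59

Cost per mg of vitamin C: orange $0.0097, kale $0.0117, sweet potato $0.0187, spinach $0.0414.
Take 2 servings of orange: +154.0 mg vitamin C for $1.50 (total $1.50, still need 270.0 mg).
Take 2 servings of kale: +214.0 mg vitamin C for $2.50 (total $4.00, still need 56.0 mg).
Take 1 serving of sweet potato: +32.0 mg vitamin C for $0.60 (total $4.60, still need 24.0 mg).
Take 0.8276 servings of spinach: +24.0 mg vitamin C for $0.99 (total $5.59, still need 0.0 mg).
Greedy by cheapest-per-mg is optimal for a single linear constraint, so the minimum cost is $5.59.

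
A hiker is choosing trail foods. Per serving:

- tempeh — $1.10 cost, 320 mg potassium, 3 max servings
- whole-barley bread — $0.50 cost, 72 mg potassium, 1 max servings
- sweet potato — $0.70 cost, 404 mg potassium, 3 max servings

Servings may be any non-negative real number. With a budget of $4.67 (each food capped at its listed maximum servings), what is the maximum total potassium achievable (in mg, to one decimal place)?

1959.6 mg

Potassium per dollar: sweet potato 577.1, tempeh 290.9, whole-barley bread 144.
Take 3 servings of sweet potato: spends $2.10, +1212.0 mg potassium (running total 1212.0 mg).
Take 2.336 servings of tempeh: spends $2.57, +747.6 mg potassium (running total 1959.6 mg).
Filling greedily by potassium-per-dollar is optimal for one linear limit, giving 1959.6 mg.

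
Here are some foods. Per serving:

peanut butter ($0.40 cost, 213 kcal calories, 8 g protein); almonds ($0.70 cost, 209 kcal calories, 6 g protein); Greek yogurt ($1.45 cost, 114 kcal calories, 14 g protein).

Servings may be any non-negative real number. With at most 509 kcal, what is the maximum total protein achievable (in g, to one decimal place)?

Protein per kcal: Greek yogurt 0.1228, peanut butter 0.03756, almonds 0.02871.
With no serving limits, spend the whole calories allowance on Greek yogurt: 509 kcal / 114 kcal × 14 g = 62.5 g.

62.5 g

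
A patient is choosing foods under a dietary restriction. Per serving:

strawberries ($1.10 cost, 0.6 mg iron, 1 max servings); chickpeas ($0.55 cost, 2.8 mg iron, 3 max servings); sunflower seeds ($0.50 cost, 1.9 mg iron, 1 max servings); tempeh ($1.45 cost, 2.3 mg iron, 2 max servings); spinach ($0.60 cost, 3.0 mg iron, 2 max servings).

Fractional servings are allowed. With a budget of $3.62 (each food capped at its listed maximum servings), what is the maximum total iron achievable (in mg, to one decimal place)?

Iron per dollar: chickpeas 5.091, spinach 5, sunflower seeds 3.8, tempeh 1.586, strawberries 0.5455.
Take 3 servings of chickpeas: spends $1.65, +8.4 mg iron (running total 8.4 mg).
Take 2 servings of spinach: spends $1.20, +6.0 mg iron (running total 14.4 mg).
Take 1 serving of sunflower seeds: spends $0.50, +1.9 mg iron (running total 16.3 mg).
Take 0.1862 servings of tempeh: spends $0.27, +0.4 mg iron (running total 16.7 mg).
Filling greedily by iron-per-dollar is optimal for one linear limit, giving 16.7 mg.

16.7 mg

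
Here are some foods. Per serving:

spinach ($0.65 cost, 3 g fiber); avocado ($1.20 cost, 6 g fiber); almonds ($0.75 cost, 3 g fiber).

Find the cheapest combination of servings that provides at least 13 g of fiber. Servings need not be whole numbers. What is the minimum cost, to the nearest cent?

$2.60

Cost per g of fiber: avocado $0.2000, spinach $0.2167, almonds $0.2500.
With no serving limits, use only avocado: 13 g / 6 g = 2.167 servings × $1.20 = $2.60.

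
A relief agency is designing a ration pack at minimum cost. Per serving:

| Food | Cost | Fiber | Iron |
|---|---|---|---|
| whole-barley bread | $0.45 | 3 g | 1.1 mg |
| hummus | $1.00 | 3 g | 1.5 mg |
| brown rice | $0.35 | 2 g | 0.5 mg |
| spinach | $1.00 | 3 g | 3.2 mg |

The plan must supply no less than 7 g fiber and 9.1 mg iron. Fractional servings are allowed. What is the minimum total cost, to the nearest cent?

At the optimum either one food covers both requirements or two foods hit both targets exactly; no other combination can be cheaper.
whole-barley bread only: max(7/3, 9.1/1.1) = 8.273 servings → $3.72.
hummus only: max(7/3, 9.1/1.5) = 6.067 servings → $6.07.
brown rice only: max(7/2, 9.1/0.5) = 18.2 servings → $6.37.
spinach only: max(7/3, 9.1/3.2) = 2.844 servings → $2.84.
whole-barley bread + hummus: the both-tight solution has a negative serving — not a feasible corner.
whole-barley bread + brown rice with both targets exact would need a negative amount; discard.
whole-barley bread + spinach with both targets exact would need a negative amount; discard.
hummus + brown rice with both targets exact would need a negative amount; discard.
hummus + spinach: the both-tight solution has a negative serving — not a feasible corner.
brown rice + spinach with both targets exact would need a negative amount; discard.
Cheapest feasible corner: $2.84.

$2.84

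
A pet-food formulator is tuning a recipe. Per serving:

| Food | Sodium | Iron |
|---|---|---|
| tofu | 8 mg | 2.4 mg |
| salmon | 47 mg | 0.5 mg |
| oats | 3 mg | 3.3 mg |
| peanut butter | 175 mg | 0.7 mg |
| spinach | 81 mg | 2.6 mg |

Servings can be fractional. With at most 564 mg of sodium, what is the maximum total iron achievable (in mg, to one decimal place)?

620.4 mg

Iron per mg sodium: oats 1.1, tofu 0.3, spinach 0.0321, salmon 0.01064, peanut butter 0.004.
With no serving limits, spend the whole sodium allowance on oats: 564 mg / 3 mg × 3.3 mg = 620.4 mg.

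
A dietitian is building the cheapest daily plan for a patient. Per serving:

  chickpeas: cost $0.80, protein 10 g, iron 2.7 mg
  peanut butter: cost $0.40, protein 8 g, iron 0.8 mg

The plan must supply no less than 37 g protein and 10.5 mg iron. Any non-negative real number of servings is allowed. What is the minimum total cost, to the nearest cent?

$3.11

For a min-cost LP with two ≥-constraints, a basic feasible solution has at most two positive variables.
chickpeas only: max(37/10, 10.5/2.7) = 3.889 servings → $3.11.
peanut butter only: max(37/8, 10.5/0.8) = 13.12 servings → $5.25.
chickpeas + peanut butter with both targets exact would need a negative amount; discard.
Cheapest feasible corner: $3.11.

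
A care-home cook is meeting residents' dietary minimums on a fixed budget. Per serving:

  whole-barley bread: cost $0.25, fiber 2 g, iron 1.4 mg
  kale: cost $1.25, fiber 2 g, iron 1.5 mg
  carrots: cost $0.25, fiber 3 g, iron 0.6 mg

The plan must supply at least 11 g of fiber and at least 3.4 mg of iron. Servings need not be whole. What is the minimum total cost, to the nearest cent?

Two binding constraints pin down two serving amounts, so the optimal mix uses at most two foods. The candidates are each food alone (scaled to the tighter of fiber/iron) and each pair with both constraints tight.
whole-barley bread only: max(11/2, 3.4/1.4) = 5.5 servings → $1.38.
kale only: max(11/2, 3.4/1.5) = 5.5 servings → $6.88.
carrots only: max(11/3, 3.4/0.6) = 5.667 servings → $1.42.
whole-barley bread + kale: the both-tight solution has a negative serving — not a feasible corner.
whole-barley bread + carrots with both tight: 1.2 servings and 2.867 servings → $1.02.
kale + carrots with both tight: 1.091 servings and 2.939 servings → $2.10.
Cheapest feasible corner: $1.02.

$1.02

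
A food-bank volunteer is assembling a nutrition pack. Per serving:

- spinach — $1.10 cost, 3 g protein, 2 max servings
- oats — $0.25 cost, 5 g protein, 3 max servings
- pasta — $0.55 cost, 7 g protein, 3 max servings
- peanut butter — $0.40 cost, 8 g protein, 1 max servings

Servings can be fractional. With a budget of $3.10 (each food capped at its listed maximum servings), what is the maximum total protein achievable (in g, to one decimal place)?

Protein per dollar: oats 20, peanut butter 20, pasta 12.73, spinach 2.727.
Take 3 servings of oats: spends $0.75, +15.0 g protein (running total 15.0 g).
Take 1 serving of peanut butter: spends $0.40, +8.0 g protein (running total 23.0 g).
Take 3 servings of pasta: spends $1.65, +21.0 g protein (running total 44.0 g).
Take 0.2727 servings of spinach: spends $0.30, +0.8 g protein (running total 44.8 g).
Filling greedily by protein-per-dollar is optimal for one linear limit, giving 44.8 g.

44.8 g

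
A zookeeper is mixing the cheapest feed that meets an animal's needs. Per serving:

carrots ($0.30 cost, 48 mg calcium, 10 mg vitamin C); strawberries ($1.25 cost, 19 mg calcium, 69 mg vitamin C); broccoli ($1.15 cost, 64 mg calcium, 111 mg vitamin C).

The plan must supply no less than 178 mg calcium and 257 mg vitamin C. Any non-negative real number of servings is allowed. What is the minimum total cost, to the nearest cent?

Two binding constraints pin down two serving amounts, so the optimal mix uses at most two foods. The candidates are each food alone (scaled to the tighter of calcium/vitamin C) and each pair with both constraints tight.
carrots only: max(178/48, 257/10) = 25.7 servings → $7.71.
strawberries only: max(178/19, 257/69) = 9.368 servings → $11.71.
broccoli only: max(178/64, 257/111) = 2.781 servings → $3.20.
carrots + strawberries with both tight: 2.37 servings and 3.381 servings → $4.94.
carrots + broccoli with both tight: 0.7061 servings and 2.252 servings → $2.80.
strawberries + broccoli with both targets exact would need a negative amount; discard.
The minimum over all feasible corners is $2.80.

$2.80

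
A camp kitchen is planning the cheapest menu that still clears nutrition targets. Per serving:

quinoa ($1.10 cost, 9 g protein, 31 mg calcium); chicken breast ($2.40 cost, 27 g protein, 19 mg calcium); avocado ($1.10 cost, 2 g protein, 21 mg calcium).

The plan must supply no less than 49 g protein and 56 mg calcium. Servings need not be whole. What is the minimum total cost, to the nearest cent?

The cheapest plan sits at a corner of the feasible region — with two constraints it uses at most two foods.
quinoa only: max(49/9, 56/31) = 5.444 servings → $5.99.
chicken breast only: max(49/27, 56/19) = 2.947 servings → $7.07.
avocado only: max(49/2, 56/21) = 24.5 servings → $26.95.
quinoa + chicken breast with both tight: 0.8724 servings and 1.524 servings → $4.62.
quinoa + avocado with both targets exact would need a negative amount; discard.
chicken breast + avocado with both tight: 1.733 servings and 1.098 servings → $5.37.
Cheapest feasible corner: $4.62.

$4.62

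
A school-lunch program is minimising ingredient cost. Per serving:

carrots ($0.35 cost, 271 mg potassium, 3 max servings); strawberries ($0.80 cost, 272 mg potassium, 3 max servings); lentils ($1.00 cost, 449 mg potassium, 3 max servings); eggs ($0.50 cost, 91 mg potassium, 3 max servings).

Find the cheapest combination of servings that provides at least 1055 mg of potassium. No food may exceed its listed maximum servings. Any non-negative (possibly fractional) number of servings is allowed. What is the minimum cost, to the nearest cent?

$1.59

Cost per mg of potassium: carrots $0.0013, lentils $0.0022, strawberries $0.0029, eggs $0.0055.
Take 3 servings of carrots: +813.0 mg potassium for $1.05 (total $1.05, still need 242.0 mg).
Take 0.539 servings of lentils: +242.0 mg potassium for $0.54 (total $1.59, still need 0.0 mg).
Filling from the cheapest source first is optimal under one linear minimum: $1.59.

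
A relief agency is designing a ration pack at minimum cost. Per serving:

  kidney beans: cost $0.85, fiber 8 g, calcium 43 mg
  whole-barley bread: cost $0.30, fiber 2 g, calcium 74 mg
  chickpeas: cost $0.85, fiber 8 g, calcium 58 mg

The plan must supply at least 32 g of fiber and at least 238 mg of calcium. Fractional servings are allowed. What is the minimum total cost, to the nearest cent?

$3.41

Two binding constraints pin down two serving amounts, so the optimal mix uses at most two foods. The candidates are each food alone (scaled to the tighter of fiber/calcium) and each pair with both constraints tight.
kidney beans only: max(32/8, 238/43) = 5.535 servings → $4.70.
whole-barley bread only: max(32/2, 238/74) = 16 servings → $4.80.
chickpeas only: max(32/8, 238/58) = 4.103 servings → $3.49.
kidney beans + whole-barley bread with both tight: 3.739 servings and 1.043 servings → $3.49.
kidney beans + chickpeas with both targets exact would need a negative amount; discard.
whole-barley bread + chickpeas with both tight: 0.1008 servings and 3.975 servings → $3.41.
The minimum over all feasible corners is $3.41.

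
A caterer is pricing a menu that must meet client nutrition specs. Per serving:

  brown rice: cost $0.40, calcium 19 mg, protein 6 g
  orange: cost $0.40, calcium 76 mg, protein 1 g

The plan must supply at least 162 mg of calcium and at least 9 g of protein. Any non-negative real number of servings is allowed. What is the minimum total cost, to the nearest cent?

$1.21

brown rice only: max(162/19, 9/6) = 8.526 servings → $3.41.
orange only: max(162/76, 9/1) = 9 servings → $3.60.
brown rice + orange with both tight: 1.195 servings and 1.833 servings → $1.21.
Cheapest feasible corner: $1.21.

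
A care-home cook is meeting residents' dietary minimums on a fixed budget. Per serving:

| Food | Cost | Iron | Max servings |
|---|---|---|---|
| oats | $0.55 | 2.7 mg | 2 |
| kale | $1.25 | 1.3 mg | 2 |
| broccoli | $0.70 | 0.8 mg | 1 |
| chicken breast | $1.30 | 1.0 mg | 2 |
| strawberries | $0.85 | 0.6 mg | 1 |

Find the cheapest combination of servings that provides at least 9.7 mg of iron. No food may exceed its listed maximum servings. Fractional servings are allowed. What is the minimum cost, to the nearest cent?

$5.47

Cost per mg of iron: oats $0.2037, broccoli $0.8750, kale $0.9615, chicken breast $1.3000, strawberries $1.4167.
Take 2 servings of oats: +5.4 mg iron for $1.10 (total $1.10, still need 4.3 mg).
Take 1 serving of broccoli: +0.8 mg iron for $0.70 (total $1.80, still need 3.5 mg).
Take 2 servings of kale: +2.6 mg iron for $2.50 (total $4.30, still need 0.9 mg).
Take 0.9 servings of chicken breast: +0.9 mg iron for $1.17 (total $5.47, still need 0.0 mg).
Greedy by cheapest-per-mg is optimal for a single linear constraint, so the minimum cost is $5.47.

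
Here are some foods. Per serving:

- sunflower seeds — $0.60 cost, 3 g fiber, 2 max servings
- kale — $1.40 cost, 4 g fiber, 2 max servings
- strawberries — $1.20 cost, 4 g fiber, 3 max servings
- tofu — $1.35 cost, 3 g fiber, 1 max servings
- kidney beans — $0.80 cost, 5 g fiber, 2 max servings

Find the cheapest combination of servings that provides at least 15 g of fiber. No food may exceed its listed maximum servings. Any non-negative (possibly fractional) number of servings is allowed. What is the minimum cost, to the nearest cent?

$2.60

Cost per g of fiber: kidney beans $0.1600, sunflower seeds $0.2000, strawberries $0.3000, kale $0.3500, tofu $0.4500.
Take 2 servings of kidney beans: +10.0 g fiber for $1.60 (total $1.60, still need 5.0 g).
Take 1.667 servings of sunflower seeds: +5.0 g fiber for $1.00 (total $2.60, still need 0.0 g).
Greedy by cheapest-per-g is optimal for a single linear constraint, so the minimum cost is $2.60.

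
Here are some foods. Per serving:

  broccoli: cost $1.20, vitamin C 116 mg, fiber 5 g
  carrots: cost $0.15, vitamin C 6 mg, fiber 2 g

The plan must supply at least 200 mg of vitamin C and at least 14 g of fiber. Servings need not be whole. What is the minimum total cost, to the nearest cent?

An LP optimum is at a vertex; with two nutrient constraints at most two foods are used. Check each candidate.
broccoli only: max(200/116, 14/5) = 2.8 servings → $3.36.
carrots only: max(200/6, 14/2) = 33.33 servings → $5.00.
broccoli + carrots with both tight: 1.564 servings and 3.089 servings → $2.34.
The minimum over all feasible corners is $2.34.

$2.34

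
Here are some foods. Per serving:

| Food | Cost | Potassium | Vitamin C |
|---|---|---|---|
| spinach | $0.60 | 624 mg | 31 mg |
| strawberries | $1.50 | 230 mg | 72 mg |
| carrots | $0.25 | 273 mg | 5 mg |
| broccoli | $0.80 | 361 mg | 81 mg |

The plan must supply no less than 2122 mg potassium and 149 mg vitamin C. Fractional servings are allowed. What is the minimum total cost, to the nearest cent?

spinach only: max(2122/624, 149/31) = 4.806 servings → $2.88.
strawberries only: max(2122/230, 149/72) = 9.226 servings → $13.84.
carrots only: max(2122/273, 149/5) = 29.8 servings → $7.45.
broccoli only: max(2122/361, 149/81) = 5.878 servings → $4.70.
spinach + strawberries with both tight: 3.135 servings and 0.7195 servings → $2.96.
spinach + carrots: intersection lies outside the first quadrant.
spinach + broccoli with both tight: 3.001 servings and 0.691 servings → $2.35.
strawberries + carrots with both tight: 1.625 servings and 6.404 servings → $4.04.
strawberries + broccoli: intersection lies outside the first quadrant.
carrots + broccoli with both tight: 5.815 servings and 1.481 servings → $2.64.
Cheapest feasible corner: $2.35.

$2.35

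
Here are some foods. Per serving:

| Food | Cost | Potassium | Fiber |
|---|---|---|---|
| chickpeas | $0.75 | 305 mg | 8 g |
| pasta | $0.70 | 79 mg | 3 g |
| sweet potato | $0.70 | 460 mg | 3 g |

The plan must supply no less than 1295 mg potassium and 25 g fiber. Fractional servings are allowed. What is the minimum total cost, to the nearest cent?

$2.76

Compare the cost at each extreme point of the feasible region.
chickpeas only: max(1295/305, 25/8) = 4.246 servings → $3.18.
pasta only: max(1295/79, 25/3) = 16.39 servings → $11.47.
sweet potato only: max(1295/460, 25/3) = 8.333 servings → $5.83.
chickpeas + pasta with both targets exact would need a negative amount; discard.
chickpeas + sweet potato with both tight: 2.754 servings and 0.9892 servings → $2.76.
pasta + sweet potato with both tight: 6.662 servings and 1.671 servings → $5.83.
The minimum over all feasible corners is $2.76.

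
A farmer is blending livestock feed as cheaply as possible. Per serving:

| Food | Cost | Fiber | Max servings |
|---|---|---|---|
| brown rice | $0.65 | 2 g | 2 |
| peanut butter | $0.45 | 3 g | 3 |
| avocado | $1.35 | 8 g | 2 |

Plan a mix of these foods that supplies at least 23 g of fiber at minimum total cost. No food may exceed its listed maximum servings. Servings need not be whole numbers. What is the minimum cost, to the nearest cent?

Cost per g of fiber: peanut butter $0.1500, avocado $0.1688, brown rice $0.3250.
Take 3 servings of peanut butter: +9.0 g fiber for $1.35 (total $1.35, still need 14.0 g).
Take 1.75 servings of avocado: +14.0 g fiber for $2.36 (total $3.71, still need 0.0 g).
Filling from the cheapest source first is optimal under one linear minimum: $3.71.

$3.71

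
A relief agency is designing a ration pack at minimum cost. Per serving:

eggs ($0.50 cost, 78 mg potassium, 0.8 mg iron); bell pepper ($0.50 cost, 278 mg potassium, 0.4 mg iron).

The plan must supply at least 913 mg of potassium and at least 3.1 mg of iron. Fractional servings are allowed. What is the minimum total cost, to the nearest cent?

$2.58

Minimising a linear cost over {potassium ≥ 913, iron ≥ 3.1, servings ≥ 0} — the optimum is at a vertex, using one or two foods.
eggs only: max(913/78, 3.1/0.8) = 11.71 servings → $5.85.
bell pepper only: max(913/278, 3.1/0.4) = 7.75 servings → $3.88.
eggs + bell pepper with both tight: 2.597 servings and 2.555 servings → $2.58.
Cheapest feasible corner: $2.58.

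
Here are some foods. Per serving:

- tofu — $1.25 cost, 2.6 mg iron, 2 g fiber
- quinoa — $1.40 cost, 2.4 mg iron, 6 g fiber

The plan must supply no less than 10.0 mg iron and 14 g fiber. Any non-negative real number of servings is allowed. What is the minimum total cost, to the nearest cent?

For a min-cost LP with two ≥-constraints, a basic feasible solution has at most two positive variables.
tofu only: max(10.0/2.6, 14/2) = 7 servings → $8.75.
quinoa only: max(10.0/2.4, 14/6) = 4.167 servings → $5.83.
tofu + quinoa with both tight: 2.444 servings and 1.519 servings → $5.18.
The minimum over all feasible corners is $5.18.

$5.18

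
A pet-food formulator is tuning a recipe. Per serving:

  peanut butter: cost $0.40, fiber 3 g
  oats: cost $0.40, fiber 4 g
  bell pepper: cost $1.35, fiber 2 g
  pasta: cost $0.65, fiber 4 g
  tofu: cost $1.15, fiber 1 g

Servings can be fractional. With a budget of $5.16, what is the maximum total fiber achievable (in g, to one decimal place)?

51.6 g

Fiber per dollar: oats 10, peanut butter 7.5, pasta 6.154, bell pepper 1.481, tofu 0.8696.
With no serving limits, spend the whole cost allowance on oats: $5.16 / $0.40 × 4 g = 51.6 g.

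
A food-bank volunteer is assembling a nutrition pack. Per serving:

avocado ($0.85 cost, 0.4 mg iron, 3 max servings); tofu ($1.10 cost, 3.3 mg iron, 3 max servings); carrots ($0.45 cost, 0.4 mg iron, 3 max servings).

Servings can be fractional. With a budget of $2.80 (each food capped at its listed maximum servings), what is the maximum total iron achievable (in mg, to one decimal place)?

8.4 mg

Iron per dollar: tofu 3, carrots 0.8889, avocado 0.4706.
Take 2.545 servings of tofu: spends $2.80, +8.4 mg iron (running total 8.4 mg).
Greedy by best ratio exhausts the cost allowance optimally: 8.4 mg.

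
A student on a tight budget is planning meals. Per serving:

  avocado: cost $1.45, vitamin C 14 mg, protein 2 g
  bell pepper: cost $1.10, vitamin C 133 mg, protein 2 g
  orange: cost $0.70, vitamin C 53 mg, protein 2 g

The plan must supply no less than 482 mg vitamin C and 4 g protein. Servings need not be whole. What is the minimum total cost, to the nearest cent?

$3.99

With two linear requirements the optimum uses one or two foods; enumerate the corners.
avocado only: max(482/14, 4/2) = 34.43 servings → $49.92.
bell pepper only: max(482/133, 4/2) = 3.624 servings → $3.99.
orange only: max(482/53, 4/2) = 9.094 servings → $6.37.
avocado + bell pepper: intersection lies outside the first quadrant.
avocado + orange with both targets exact would need a negative amount; discard.
bell pepper + orange: the both-tight solution has a negative serving — not a feasible corner.
The minimum over all feasible corners is $3.99.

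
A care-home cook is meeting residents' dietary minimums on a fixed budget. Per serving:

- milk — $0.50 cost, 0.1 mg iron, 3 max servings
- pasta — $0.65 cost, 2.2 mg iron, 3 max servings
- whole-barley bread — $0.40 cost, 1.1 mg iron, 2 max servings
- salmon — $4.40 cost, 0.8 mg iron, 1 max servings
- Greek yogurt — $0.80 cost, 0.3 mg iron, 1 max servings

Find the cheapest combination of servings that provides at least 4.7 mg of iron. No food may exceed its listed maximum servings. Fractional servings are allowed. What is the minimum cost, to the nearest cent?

$1.39

Cost per mg of iron: pasta $0.2955, whole-barley bread $0.3636, Greek yogurt $2.6667, milk $5.0000, salmon $5.5000.
Take 2.136 servings of pasta: +4.7 mg iron for $1.39 (total $1.39, still need 0.0 mg).
Greedy by cheapest-per-mg is optimal for a single linear constraint, so the minimum cost is $1.39.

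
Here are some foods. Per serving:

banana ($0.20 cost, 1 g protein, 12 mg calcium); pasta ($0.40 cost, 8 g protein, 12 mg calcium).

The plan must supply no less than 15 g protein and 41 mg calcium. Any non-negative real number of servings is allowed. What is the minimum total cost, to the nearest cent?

$1.01

An LP optimum is at a vertex; with two nutrient constraints at most two foods are used. Check each candidate.
banana only: max(15/1, 41/12) = 15 servings → $3.00.
pasta only: max(15/8, 41/12) = 3.417 servings → $1.37.
banana + pasta with both tight: 1.762 servings and 1.655 servings → $1.01.
The minimum over all feasible corners is $1.01.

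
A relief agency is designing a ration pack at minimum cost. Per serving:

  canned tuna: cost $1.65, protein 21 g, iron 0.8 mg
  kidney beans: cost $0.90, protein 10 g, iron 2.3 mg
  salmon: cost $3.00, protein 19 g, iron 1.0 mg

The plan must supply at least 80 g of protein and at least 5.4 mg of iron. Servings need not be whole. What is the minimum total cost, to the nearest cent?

$6.43

The cheapest plan sits at a corner of the feasible region — with two constraints it uses at most two foods.
canned tuna only: max(80/21, 5.4/0.8) = 6.75 servings → $11.14.
kidney beans only: max(80/10, 5.4/2.3) = 8 servings → $7.20.
salmon only: max(80/19, 5.4/1.0) = 5.4 servings → $16.20.
canned tuna + kidney beans with both tight: 3.226 servings and 1.226 servings → $6.43.
canned tuna + salmon with both targets exact would need a negative amount; discard.
kidney beans + salmon with both tight: 0.6706 servings and 3.858 servings → $12.18.
Cheapest feasible corner: $6.43.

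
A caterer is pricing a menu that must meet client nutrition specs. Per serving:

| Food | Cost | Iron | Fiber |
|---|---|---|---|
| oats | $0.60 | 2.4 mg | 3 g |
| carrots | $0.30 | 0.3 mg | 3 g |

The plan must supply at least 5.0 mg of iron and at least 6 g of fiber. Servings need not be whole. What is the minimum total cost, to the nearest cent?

oats only: max(5.0/2.4, 6/3) = 2.083 servings → $1.25.
carrots only: max(5.0/0.3, 6/3) = 16.67 servings → $5.00.
oats + carrots with both targets exact would need a negative amount; discard.
Cheapest feasible corner: $1.25.

$1.25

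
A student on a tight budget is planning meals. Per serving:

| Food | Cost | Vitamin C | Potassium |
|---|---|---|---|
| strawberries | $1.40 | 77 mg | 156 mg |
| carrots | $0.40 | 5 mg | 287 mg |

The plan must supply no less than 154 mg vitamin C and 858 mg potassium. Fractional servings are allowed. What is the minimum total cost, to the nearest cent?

Check every corner: each single food scaled to meet both minima, and each pair solved so both constraints bind.
strawberries only: max(154/77, 858/156) = 5.5 servings → $7.70.
carrots only: max(154/5, 858/287) = 30.8 servings → $12.32.
strawberries + carrots with both tight: 1.872 servings and 1.972 servings → $3.41.
The minimum over all feasible corners is $3.41.

$3.41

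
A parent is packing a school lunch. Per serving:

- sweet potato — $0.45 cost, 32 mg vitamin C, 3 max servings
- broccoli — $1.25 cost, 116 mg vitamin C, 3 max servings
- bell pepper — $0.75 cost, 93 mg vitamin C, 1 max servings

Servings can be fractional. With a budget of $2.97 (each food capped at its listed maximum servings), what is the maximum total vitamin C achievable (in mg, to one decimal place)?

Vitamin C per dollar: bell pepper 124, broccoli 92.8, sweet potato 71.11.
Take 1 serving of bell pepper: spends $0.75, +93.0 mg vitamin C (running total 93.0 mg).
Take 1.776 servings of broccoli: spends $2.22, +206.0 mg vitamin C (running total 299.0 mg).
Greedy by best ratio exhausts the cost allowance optimally: 299.0 mg.

299.0 mg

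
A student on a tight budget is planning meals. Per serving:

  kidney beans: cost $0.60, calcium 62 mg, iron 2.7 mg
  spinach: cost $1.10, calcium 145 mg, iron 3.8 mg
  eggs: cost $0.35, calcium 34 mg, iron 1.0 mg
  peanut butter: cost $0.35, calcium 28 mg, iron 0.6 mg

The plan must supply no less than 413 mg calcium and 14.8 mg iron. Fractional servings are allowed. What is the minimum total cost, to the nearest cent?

Check every corner: each single food scaled to meet both minima, and each pair solved so both constraints bind.
kidney beans only: max(413/62, 14.8/2.7) = 6.661 servings → $4.00.
spinach only: max(413/145, 14.8/3.8) = 3.895 servings → $4.28.
eggs only: max(413/34, 14.8/1.0) = 14.8 servings → $5.18.
peanut butter only: max(413/28, 14.8/0.6) = 24.67 servings → $8.63.
kidney beans + spinach with both tight: 3.699 servings and 1.267 servings → $3.61.
kidney beans + eggs with both tight: 3.027 servings and 6.628 servings → $4.14.
kidney beans + peanut butter with both tight: 4.339 servings and 5.143 servings → $4.40.
spinach + eggs with both targets exact would need a negative amount; discard.
spinach + peanut butter: the both-tight solution has a negative serving — not a feasible corner.
eggs + peanut butter: the both-tight solution has a negative serving — not a feasible corner.
Cheapest feasible corner: $3.61.

$3.61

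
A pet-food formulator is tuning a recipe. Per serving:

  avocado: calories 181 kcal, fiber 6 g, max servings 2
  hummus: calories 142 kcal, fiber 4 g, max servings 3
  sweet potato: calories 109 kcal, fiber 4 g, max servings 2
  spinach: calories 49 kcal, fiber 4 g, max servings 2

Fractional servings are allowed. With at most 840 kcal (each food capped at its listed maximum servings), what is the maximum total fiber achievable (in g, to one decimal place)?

Fiber per kcal: spinach 0.08163, sweet potato 0.0367, avocado 0.03315, hummus 0.02817.
Take 2 servings of spinach: uses 98 kcal, +8.0 g fiber (running total 8.0 g).
Take 2 servings of sweet potato: uses 218 kcal, +8.0 g fiber (running total 16.0 g).
Take 2 servings of avocado: uses 362 kcal, +12.0 g fiber (running total 28.0 g).
Take 1.141 servings of hummus: uses 162 kcal, +4.6 g fiber (running total 32.6 g).
Greedy by best ratio exhausts the calories allowance optimally: 32.6 g.

32.6 g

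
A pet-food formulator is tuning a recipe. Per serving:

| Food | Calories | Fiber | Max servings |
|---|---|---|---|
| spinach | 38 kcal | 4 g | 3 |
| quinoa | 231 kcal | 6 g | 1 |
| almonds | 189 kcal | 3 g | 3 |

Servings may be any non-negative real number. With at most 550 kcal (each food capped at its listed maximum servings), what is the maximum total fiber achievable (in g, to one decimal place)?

21.3 g

Fiber per kcal: spinach 0.1053, quinoa 0.02597, almonds 0.01587.
Take 3 servings of spinach: uses 114 kcal, +12.0 g fiber (running total 12.0 g).
Take 1 serving of quinoa: uses 231 kcal, +6.0 g fiber (running total 18.0 g).
Take 1.085 servings of almonds: uses 205 kcal, +3.3 g fiber (running total 21.3 g).
Greedy by best ratio exhausts the calories allowance optimally: 21.3 g.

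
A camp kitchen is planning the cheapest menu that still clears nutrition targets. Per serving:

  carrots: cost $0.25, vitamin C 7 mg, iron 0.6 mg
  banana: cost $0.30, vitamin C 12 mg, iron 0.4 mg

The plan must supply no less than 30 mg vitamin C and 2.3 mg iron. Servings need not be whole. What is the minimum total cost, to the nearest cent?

$1.02

An LP optimum is at a vertex; with two nutrient constraints at most two foods are used. Check each candidate.
carrots only: max(30/7, 2.3/0.6) = 4.286 servings → $1.07.
banana only: max(30/12, 2.3/0.4) = 5.75 servings → $1.73.
carrots + banana with both tight: 3.545 servings and 0.4318 servings → $1.02.
Cheapest feasible corner: $1.02.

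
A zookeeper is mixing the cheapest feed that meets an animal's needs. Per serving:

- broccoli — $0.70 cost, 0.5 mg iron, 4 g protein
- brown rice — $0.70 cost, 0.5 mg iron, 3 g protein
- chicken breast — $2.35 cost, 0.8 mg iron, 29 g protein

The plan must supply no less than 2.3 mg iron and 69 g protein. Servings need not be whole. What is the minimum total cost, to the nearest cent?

$5.97

With two linear requirements the optimum uses one or two foods; enumerate the corners.
broccoli only: max(2.3/0.5, 69/4) = 17.25 servings → $12.07.
brown rice only: max(2.3/0.5, 69/3) = 23 servings → $16.10.
chicken breast only: max(2.3/0.8, 69/29) = 2.875 servings → $6.76.
broccoli + brown rice with both targets exact would need a negative amount; discard.
broccoli + chicken breast with both tight: 1.018 servings and 2.239 servings → $5.97.
brown rice + chicken breast with both tight: 0.9504 servings and 2.281 servings → $6.03.
So the least-cost plan costs $5.97.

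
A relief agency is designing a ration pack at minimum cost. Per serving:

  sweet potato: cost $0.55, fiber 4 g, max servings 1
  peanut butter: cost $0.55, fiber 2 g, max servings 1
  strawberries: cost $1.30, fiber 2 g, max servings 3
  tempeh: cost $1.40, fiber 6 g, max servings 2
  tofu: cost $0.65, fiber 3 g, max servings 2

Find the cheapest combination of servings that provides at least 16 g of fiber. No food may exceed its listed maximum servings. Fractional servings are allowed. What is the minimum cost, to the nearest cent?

Cost per g of fiber: sweet potato $0.1375, tofu $0.2167, tempeh $0.2333, peanut butter $0.2750, strawberries $0.6500.
Take 1 serving of sweet potato: +4.0 g fiber for $0.55 (total $0.55, still need 12.0 g).
Take 2 servings of tofu: +6.0 g fiber for $1.30 (total $1.85, still need 6.0 g).
Take 1 serving of tempeh: +6.0 g fiber for $1.40 (total $3.25, still need 0.0 g).
Filling from the cheapest source first is optimal under one linear minimum: $3.25.

$3.25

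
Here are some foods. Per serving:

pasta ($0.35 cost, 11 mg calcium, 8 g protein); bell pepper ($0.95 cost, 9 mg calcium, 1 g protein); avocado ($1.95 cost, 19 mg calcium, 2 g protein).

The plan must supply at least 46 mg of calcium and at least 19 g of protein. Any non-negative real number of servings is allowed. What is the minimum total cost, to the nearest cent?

Compare the cost at each extreme point of the feasible region.
pasta only: max(46/11, 19/8) = 4.182 servings → $1.46.
bell pepper only: max(46/9, 19/1) = 19 servings → $18.05.
avocado only: max(46/19, 19/2) = 9.5 servings → $18.52.
pasta + bell pepper with both tight: 2.049 servings and 2.607 servings → $3.19.
pasta + avocado with both tight: 2.069 servings and 1.223 servings → $3.11.
bell pepper + avocado: the both-tight solution has a negative serving — not a feasible corner.
Cheapest feasible corner: $1.46.

$1.46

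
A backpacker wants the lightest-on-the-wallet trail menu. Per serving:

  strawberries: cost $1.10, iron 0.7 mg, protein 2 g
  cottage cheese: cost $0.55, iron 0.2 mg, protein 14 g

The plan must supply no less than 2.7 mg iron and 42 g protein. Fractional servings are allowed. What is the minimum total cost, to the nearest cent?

This is a tiny linear program; its minimum lies at a vertex of the feasible set. List the vertices and price them.
strawberries only: max(2.7/0.7, 42/2) = 21 servings → $23.10.
cottage cheese only: max(2.7/0.2, 42/14) = 13.5 servings → $7.42.
strawberries + cottage cheese with both tight: 3.128 servings and 2.553 servings → $4.84.
So the least-cost plan costs $4.84.

$4.84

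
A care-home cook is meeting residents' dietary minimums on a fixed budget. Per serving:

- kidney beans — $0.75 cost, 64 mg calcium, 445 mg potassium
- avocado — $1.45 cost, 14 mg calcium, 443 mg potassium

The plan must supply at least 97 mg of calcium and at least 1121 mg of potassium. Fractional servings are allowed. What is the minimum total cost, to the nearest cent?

For a min-cost LP with two ≥-constraints, a basic feasible solution has at most two positive variables.
kidney beans only: max(97/64, 1121/445) = 2.519 servings → $1.89.
avocado only: max(97/14, 1121/443) = 6.929 servings → $10.05.
kidney beans + avocado with both tight: 1.233 servings and 1.292 servings → $2.80.
So the least-cost plan costs $1.89.

$1.89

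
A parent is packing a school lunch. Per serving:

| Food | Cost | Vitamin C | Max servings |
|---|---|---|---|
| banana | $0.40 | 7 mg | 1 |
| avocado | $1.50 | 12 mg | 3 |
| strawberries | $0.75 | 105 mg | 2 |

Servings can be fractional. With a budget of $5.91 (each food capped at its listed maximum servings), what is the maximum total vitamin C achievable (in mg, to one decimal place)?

Vitamin C per dollar: strawberries 140, banana 17.5, avocado 8.
Take 2 servings of strawberries: spends $1.50, +210.0 mg vitamin C (running total 210.0 mg).
Take 1 serving of banana: spends $0.40, +7.0 mg vitamin C (running total 217.0 mg).
Take 2.673 servings of avocado: spends $4.01, +32.1 mg vitamin C (running total 249.1 mg).
Greedy by best ratio exhausts the cost allowance optimally: 249.1 mg.

249.1 mg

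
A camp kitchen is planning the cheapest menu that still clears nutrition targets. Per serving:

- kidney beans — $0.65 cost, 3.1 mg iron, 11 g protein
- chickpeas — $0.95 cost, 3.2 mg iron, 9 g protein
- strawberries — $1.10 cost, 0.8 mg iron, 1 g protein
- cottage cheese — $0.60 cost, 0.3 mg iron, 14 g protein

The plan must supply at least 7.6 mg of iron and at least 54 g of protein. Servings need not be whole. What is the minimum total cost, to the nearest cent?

Check every corner: each single food scaled to meet both minima, and each pair solved so both constraints bind.
kidney beans only: max(7.6/3.1, 54/11) = 4.909 servings → $3.19.
chickpeas only: max(7.6/3.2, 54/9) = 6 servings → $5.70.
strawberries only: max(7.6/0.8, 54/1) = 54 servings → $59.40.
cottage cheese only: max(7.6/0.3, 54/14) = 25.33 servings → $15.20.
kidney beans + chickpeas with both targets exact would need a negative amount; discard.
kidney beans + strawberries with both targets exact would need a negative amount; discard.
kidney beans + cottage cheese with both tight: 2.249 servings and 2.09 servings → $2.72.
chickpeas + strawberries with both targets exact would need a negative amount; discard.
chickpeas + cottage cheese with both tight: 2.143 servings and 2.48 servings → $3.52.
strawberries + cottage cheese with both tight: 8.275 servings and 3.266 servings → $11.06.
Cheapest feasible corner: $2.72.

$2.72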